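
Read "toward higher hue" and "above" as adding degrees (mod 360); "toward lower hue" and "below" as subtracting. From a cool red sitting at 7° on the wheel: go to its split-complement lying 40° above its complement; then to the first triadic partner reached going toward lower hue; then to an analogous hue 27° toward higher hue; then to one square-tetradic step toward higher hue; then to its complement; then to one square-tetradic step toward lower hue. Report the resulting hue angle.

+220° (split-comp 40° ↑): 7 + 220 = 227°
−120° (triadic ↓): 227 − 120 = 107°
+27° (analog 27° ↑): 107 + 27 = 134°
+90° (square ↑): 134 + 90 = 224°
+180° (complement): 224 + 180 = 404 → 404 − 360 = 44°
−90° (square ↓): 44 − 90 = -46 → -46 + 360 = 314°

314°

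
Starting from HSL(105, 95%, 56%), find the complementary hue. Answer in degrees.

285°

105 + 180 = 285°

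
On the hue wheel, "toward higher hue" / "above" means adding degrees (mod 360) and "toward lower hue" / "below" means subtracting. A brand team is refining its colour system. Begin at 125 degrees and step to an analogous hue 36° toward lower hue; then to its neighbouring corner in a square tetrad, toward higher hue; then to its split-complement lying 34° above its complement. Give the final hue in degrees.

33°

analog 36° ↓ −36°: 125 − 36 = 89°
square ↑ +90°: 89 + 90 = 179°
split-comp 34° ↑ +214°: 179 + 214 = 393 → 393 − 360 = 33°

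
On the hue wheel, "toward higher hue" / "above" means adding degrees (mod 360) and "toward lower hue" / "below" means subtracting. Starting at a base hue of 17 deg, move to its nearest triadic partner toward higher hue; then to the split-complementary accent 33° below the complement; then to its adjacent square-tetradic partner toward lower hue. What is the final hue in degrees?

194°

17 + 120 = 137°   (triadic ↑)
137 + 147 = 284°   (split-comp 33° ↓)
284 − 90 = 194°   (square ↓)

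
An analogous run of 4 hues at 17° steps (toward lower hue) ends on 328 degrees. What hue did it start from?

19°

3 steps of 17° (toward lower hue) give a net shift of −51°.
Start = end − shift: 328 + 51 = 379 → 379 − 360 = 19°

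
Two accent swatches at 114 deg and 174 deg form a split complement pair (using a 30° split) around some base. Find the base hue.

The accents sit 30° either side of the complement, so the complement is their short-arc midpoint on the wheel.
Short-arc midpoint of 114° and 174°: 144°.
Base is 180° from the complement: 144 − 180 = -36 → -36 + 360 = 324°

324°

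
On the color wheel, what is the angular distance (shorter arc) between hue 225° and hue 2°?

|225 − 2| = 223.
The shorter arc is 360 − 223 = 137°.

137°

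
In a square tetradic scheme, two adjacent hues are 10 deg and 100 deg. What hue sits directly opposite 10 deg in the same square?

190°

A square tetradic scheme places four hues 90° apart; opposite corners are 180° apart.
10 + 180 = 190°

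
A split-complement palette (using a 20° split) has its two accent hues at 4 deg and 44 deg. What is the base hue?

The accents sit 20° either side of the complement, so the complement is their short-arc midpoint on the wheel.
Short-arc midpoint of 4° and 44°: 24°.
Base is 180° from the complement: 24 − 180 = -156 → -156 + 360 = 204°

204°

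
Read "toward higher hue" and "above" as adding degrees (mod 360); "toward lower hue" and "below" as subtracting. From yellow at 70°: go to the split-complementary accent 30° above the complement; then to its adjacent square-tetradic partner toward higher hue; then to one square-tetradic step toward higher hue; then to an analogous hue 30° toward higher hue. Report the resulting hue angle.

+210° (split-comp 30° ↑): 70 + 210 = 280°
+90° (square ↑): 280 + 90 = 370 → 370 − 360 = 10°
+90° (square ↑): 10 + 90 = 100°
+30° (analog 30° ↑): 100 + 30 = 130°

130°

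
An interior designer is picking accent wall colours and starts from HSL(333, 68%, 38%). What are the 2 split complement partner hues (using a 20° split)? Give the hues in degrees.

133° and 173°

Complement of 333°: 333 + 180 = 513 → 513 − 360 = 153°
153 − 20 = 133°
153 + 20 = 173°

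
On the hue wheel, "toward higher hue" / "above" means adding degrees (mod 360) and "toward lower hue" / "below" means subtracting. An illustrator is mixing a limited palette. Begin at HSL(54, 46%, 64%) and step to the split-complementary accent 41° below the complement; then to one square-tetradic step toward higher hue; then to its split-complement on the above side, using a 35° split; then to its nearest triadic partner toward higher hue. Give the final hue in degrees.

258°

split-comp 41° ↓ +139°: 54 + 139 = 193°
square ↑ +90°: 193 + 90 = 283°
split-comp 35° ↑ +215°: 283 + 215 = 498 → 498 − 360 = 138°
triadic ↑ +120°: 138 + 120 = 258°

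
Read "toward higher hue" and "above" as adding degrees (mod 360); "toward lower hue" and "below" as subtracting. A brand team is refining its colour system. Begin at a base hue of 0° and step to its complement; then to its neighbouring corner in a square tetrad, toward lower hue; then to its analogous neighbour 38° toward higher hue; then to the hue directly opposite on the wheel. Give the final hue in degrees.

308°

+180° (complement): 0 + 180 = 180°
−90° (square ↓): 180 − 90 = 90°
+38° (analog 38° ↑): 90 + 38 = 128°
+180° (complement): 128 + 180 = 308°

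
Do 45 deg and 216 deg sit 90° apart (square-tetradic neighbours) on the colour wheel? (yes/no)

no

Angular distance: |45 − 216| = 171 = 171°.
90° apart (square-tetradic neighbours) requires 90°.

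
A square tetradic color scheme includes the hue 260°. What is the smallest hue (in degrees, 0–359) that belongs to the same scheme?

80°

A square tetradic scheme places four hues every 90°.
The full set through 260° is {80°, 170°, 260°, 350°}.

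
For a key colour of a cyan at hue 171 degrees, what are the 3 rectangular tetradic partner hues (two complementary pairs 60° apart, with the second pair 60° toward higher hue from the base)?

231°, 351°, 51°

A rectangular tetradic uses two complementary pairs 60° apart: offsets 0°, 60°, 180°, 240°.
171 + 60 = 231°
171 + 180 = 351°
171 + 240 = 411 → 411 − 360 = 51°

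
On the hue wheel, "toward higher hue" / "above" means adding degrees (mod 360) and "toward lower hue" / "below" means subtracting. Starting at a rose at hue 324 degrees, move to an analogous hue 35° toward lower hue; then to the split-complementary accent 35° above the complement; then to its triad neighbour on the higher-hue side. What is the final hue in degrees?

analog 35° ↓ −35°: 324 − 35 = 289°
split-comp 35° ↑ +215°: 289 + 215 = 504 → 504 − 360 = 144°
triadic ↑ +120°: 144 + 120 = 264°

264°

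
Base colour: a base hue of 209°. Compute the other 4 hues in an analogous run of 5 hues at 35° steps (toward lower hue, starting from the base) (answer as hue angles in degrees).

174°, 139°, 104° and 69°

Analogous hues sit every 35° along the wheel.
209 − 35 = 174°
209 − 70 = 139°
209 − 105 = 104°
209 − 140 = 69°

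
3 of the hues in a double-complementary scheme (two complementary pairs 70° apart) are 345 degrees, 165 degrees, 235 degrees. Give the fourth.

A rectangular tetradic uses two complementary pairs 70° apart: offsets 0°, 70°, 180°, 250°.
Among {165°, 235°, 345°}, 345° and 165° are a 180° pair.
The remaining hue 235° needs its own complement: 235 + 180 = 415 → 415 − 360 = 55°

55°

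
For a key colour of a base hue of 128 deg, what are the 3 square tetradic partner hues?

218°, 308°, and 38°

128 + 90 = 218°
128 + 180 = 308°
128 + 270 = 398 → 398 − 360 = 38°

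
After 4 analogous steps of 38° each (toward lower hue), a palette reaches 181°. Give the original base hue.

333°

4 steps of 38° (toward lower hue) give a net shift of −152°.
Start = end − shift: 181 + 152 = 333°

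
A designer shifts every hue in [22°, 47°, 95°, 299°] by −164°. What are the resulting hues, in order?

22 − 164 = -142 → -142 + 360 = 218°
47 − 164 = -117 → -117 + 360 = 243°
95 − 164 = -69 → -69 + 360 = 291°
299 − 164 = 135°

218°, 243°, 291°, 135°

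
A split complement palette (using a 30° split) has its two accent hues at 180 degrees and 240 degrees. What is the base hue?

30°

The accents sit 30° either side of the complement, so the complement is their short-arc midpoint on the wheel.
Short-arc midpoint of 180° and 240°: 210°.
Base is 180° from the complement: 210 − 180 = 30°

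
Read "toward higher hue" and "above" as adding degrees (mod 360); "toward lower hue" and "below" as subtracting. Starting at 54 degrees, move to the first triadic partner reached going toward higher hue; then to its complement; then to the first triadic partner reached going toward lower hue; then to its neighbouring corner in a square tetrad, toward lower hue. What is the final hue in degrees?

144°

triadic ↑ +120°: 54 + 120 = 174°
complement +180°: 174 + 180 = 354°
triadic ↓ −120°: 354 − 120 = 234°
square ↓ −90°: 234 − 90 = 144°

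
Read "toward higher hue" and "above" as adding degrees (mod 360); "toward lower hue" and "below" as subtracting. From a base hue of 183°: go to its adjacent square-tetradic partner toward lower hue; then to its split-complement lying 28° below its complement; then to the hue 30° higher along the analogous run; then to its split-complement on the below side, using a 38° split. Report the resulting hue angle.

square ↓ −90°: 183 − 90 = 93°
split-comp 28° ↓ +152°: 93 + 152 = 245°
analog 30° ↑ +30°: 245 + 30 = 275°
split-comp 38° ↓ +142°: 275 + 142 = 417 → 417 − 360 = 57°

57°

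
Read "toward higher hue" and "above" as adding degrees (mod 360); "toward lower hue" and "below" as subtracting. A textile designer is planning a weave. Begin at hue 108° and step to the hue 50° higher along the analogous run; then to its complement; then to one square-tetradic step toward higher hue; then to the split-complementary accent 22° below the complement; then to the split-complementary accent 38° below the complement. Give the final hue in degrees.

8°

+50° (analog 50° ↑): 108 + 50 = 158°
+180° (complement): 158 + 180 = 338°
+90° (square ↑): 338 + 90 = 428 → 428 − 360 = 68°
+158° (split-comp 22° ↓): 68 + 158 = 226°
+142° (split-comp 38° ↓): 226 + 142 = 368 → 368 − 360 = 8°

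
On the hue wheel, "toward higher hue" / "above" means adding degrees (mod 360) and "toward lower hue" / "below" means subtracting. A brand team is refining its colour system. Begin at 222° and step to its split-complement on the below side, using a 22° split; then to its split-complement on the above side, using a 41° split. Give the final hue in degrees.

split-comp 22° ↓ +158°: 222 + 158 = 380 → 380 − 360 = 20°
split-comp 41° ↑ +221°: 20 + 221 = 241°

241°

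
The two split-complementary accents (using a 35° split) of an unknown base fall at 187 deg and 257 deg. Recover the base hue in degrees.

The accents sit 35° either side of the complement, so the complement is their short-arc midpoint on the wheel.
Short-arc midpoint of 187° and 257°: 222°.
Base is 180° from the complement: 222 − 180 = 42°

42°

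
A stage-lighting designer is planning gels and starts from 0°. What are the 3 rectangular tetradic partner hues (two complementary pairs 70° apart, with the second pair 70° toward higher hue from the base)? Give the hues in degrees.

70°, 180°, 250°

A rectangular tetradic uses two complementary pairs 70° apart: offsets 0°, 70°, 180°, 250°.
0 + 70 = 70°
0 + 180 = 180°
0 + 250 = 250°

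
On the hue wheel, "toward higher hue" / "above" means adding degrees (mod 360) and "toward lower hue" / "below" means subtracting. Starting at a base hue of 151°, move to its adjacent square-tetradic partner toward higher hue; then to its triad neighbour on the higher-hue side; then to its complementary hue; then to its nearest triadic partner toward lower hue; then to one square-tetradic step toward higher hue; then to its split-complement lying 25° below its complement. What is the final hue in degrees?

+90° (square ↑): 151 + 90 = 241°
+120° (triadic ↑): 241 + 120 = 361 → 361 − 360 = 1°
+180° (complement): 1 + 180 = 181°
−120° (triadic ↓): 181 − 120 = 61°
+90° (square ↑): 61 + 90 = 151°
+155° (split-comp 25° ↓): 151 + 155 = 306°

306°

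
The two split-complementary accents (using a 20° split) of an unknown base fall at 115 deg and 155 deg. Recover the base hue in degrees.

315°

The accents sit 20° either side of the complement, so the complement is their short-arc midpoint on the wheel.
Short-arc midpoint of 115° and 155°: 135°.
Base is 180° from the complement: 135 − 180 = -45 → -45 + 360 = 315°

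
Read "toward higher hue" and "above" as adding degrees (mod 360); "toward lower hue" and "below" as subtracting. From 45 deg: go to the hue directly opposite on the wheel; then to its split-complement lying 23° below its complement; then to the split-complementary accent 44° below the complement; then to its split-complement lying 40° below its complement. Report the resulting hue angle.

+180° (complement): 45 + 180 = 225°
+157° (split-comp 23° ↓): 225 + 157 = 382 → 382 − 360 = 22°
+136° (split-comp 44° ↓): 22 + 136 = 158°
+140° (split-comp 40° ↓): 158 + 140 = 298°

298°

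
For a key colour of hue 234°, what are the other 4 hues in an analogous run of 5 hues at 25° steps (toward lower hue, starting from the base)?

209°, 184°, 159°, and 134°

234 − 25 = 209°
234 − 50 = 184°
234 − 75 = 159°
234 − 100 = 134°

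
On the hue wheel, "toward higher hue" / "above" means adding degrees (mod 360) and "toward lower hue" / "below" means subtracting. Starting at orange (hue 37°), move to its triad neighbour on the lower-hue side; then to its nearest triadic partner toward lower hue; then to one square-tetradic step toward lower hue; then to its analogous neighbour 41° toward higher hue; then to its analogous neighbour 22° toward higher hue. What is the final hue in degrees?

130°

triadic ↓ −120°: 37 − 120 = -83 → -83 + 360 = 277°
triadic ↓ −120°: 277 − 120 = 157°
square ↓ −90°: 157 − 90 = 67°
analog 41° ↑ +41°: 67 + 41 = 108°
analog 22° ↑ +22°: 108 + 22 = 130°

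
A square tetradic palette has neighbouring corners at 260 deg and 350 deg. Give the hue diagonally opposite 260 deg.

80°

A square tetradic scheme places four hues 90° apart; opposite corners are 180° apart.
260 + 180 = 440 → 440 − 360 = 80°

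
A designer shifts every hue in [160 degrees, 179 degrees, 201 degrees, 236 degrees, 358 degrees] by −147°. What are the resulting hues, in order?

13°, 32°, 54°, 89°, 211°

160 − 147 = 13°
179 − 147 = 32°
201 − 147 = 54°
236 − 147 = 89°
358 − 147 = 211°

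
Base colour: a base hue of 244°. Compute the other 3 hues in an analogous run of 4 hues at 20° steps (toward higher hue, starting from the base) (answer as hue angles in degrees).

244 + 20 = 264°
244 + 40 = 284°
244 + 60 = 304°

264°, 284°, 304°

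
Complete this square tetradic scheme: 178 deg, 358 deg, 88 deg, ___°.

A square tetradic scheme places four hues every 90°.
The full set through 88° is {88°, 178°, 268°, 358°}.
Given {88°, 178°, 358°}, the missing hue is 268°.

268°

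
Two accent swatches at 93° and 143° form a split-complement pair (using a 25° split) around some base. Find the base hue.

The accents sit 25° either side of the complement, so the complement is their short-arc midpoint on the wheel.
Short-arc midpoint of 93° and 143°: 118°.
Base is 180° from the complement: 118 − 180 = -62 → -62 + 360 = 298°

298°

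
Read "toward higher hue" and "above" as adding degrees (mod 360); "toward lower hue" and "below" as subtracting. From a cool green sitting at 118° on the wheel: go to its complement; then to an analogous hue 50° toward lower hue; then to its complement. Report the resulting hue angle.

118 + 180 = 298°   (complement)
298 − 50 = 248°   (analog 50° ↓)
248 + 180 = 428 → 428 − 360 = 68°   (complement)

68°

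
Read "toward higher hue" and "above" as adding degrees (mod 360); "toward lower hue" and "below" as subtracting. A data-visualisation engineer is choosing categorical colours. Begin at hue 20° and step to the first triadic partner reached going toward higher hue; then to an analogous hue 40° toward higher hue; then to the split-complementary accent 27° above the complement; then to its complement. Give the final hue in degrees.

triadic ↑ +120°: 20 + 120 = 140°
analog 40° ↑ +40°: 140 + 40 = 180°
split-comp 27° ↑ +207°: 180 + 207 = 387 → 387 − 360 = 27°
complement +180°: 27 + 180 = 207°

207°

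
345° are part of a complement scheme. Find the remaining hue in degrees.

The complement sits 180° across the wheel.
The full set through 345° is {165°, 345°}.
Given {345°}, the missing hue is 165°.

165°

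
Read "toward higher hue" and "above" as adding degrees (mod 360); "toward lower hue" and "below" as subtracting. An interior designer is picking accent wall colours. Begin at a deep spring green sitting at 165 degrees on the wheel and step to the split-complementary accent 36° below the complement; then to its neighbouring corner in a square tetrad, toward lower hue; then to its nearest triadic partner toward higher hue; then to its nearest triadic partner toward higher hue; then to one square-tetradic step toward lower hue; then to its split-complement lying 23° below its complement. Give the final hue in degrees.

166°

165 + 144 = 309°   (split-comp 36° ↓)
309 − 90 = 219°   (square ↓)
219 + 120 = 339°   (triadic ↑)
339 + 120 = 459 → 459 − 360 = 99°   (triadic ↑)
99 − 90 = 9°   (square ↓)
9 + 157 = 166°   (split-comp 23° ↓)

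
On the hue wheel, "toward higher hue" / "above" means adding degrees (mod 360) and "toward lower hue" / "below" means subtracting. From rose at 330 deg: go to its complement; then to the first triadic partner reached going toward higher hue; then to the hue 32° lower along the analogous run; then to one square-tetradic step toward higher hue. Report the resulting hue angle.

+180° (complement): 330 + 180 = 510 → 510 − 360 = 150°
+120° (triadic ↑): 150 + 120 = 270°
−32° (analog 32° ↓): 270 − 32 = 238°
+90° (square ↑): 238 + 90 = 328°

328°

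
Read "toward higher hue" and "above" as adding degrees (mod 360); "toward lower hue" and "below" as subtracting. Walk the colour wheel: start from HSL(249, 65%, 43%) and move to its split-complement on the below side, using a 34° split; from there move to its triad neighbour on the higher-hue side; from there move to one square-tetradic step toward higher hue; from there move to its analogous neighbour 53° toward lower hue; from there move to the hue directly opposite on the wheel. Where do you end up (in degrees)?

+146° (split-comp 34° ↓): 249 + 146 = 395 → 395 − 360 = 35°
+120° (triadic ↑): 35 + 120 = 155°
+90° (square ↑): 155 + 90 = 245°
−53° (analog 53° ↓): 245 − 53 = 192°
+180° (complement): 192 + 180 = 372 → 372 − 360 = 12°

12°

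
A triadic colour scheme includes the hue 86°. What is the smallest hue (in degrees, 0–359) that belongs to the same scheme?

86°

A triad places three hues 120° apart.
The full set through 86° is {86°, 206°, 326°}.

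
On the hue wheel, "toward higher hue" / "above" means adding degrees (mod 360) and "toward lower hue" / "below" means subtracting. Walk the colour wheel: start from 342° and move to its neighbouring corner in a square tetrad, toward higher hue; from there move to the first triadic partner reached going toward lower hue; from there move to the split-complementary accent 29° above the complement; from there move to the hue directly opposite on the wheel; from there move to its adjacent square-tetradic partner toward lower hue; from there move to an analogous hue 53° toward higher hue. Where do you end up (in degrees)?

304°

342 + 90 = 432 → 432 − 360 = 72°   (square ↑)
72 − 120 = -48 → -48 + 360 = 312°   (triadic ↓)
312 + 209 = 521 → 521 − 360 = 161°   (split-comp 29° ↑)
161 + 180 = 341°   (complement)
341 − 90 = 251°   (square ↓)
251 + 53 = 304°   (analog 53° ↑)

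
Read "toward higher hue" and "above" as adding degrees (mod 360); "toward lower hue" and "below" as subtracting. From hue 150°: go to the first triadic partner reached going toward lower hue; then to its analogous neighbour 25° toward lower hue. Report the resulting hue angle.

triadic ↓ −120°: 150 − 120 = 30°
analog 25° ↓ −25°: 30 − 25 = 5°

5°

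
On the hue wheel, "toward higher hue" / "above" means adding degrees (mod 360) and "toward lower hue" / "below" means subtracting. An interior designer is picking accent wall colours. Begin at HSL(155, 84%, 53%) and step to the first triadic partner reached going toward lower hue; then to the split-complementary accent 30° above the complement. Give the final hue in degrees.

−120° (triadic ↓): 155 − 120 = 35°
+210° (split-comp 30° ↑): 35 + 210 = 245°

245°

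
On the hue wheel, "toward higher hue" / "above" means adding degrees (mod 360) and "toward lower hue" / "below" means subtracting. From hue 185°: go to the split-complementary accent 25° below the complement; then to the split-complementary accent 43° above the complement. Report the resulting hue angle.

203°

split-comp 25° ↓ +155°: 185 + 155 = 340°
split-comp 43° ↑ +223°: 340 + 223 = 563 → 563 − 360 = 203°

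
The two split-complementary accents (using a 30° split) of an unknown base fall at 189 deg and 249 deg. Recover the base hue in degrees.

The accents sit 30° either side of the complement, so the complement is their short-arc midpoint on the wheel.
Short-arc midpoint of 189° and 249°: 219°.
Base is 180° from the complement: 219 − 180 = 39°

39°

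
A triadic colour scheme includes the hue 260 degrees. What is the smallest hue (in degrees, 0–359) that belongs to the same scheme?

20°

A triad places three hues 120° apart.
The full set through 260° is {20°, 140°, 260°}.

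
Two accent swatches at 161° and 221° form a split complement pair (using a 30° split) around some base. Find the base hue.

The accents sit 30° either side of the complement, so the complement is their short-arc midpoint on the wheel.
Short-arc midpoint of 161° and 221°: 191°.
Base is 180° from the complement: 191 − 180 = 11°

11°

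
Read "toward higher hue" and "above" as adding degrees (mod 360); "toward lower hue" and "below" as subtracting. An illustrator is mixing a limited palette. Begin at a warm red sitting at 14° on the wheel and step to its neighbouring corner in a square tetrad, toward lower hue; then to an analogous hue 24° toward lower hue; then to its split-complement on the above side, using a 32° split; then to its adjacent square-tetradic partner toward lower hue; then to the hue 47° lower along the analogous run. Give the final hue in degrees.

−90° (square ↓): 14 − 90 = -76 → -76 + 360 = 284°
−24° (analog 24° ↓): 284 − 24 = 260°
+212° (split-comp 32° ↑): 260 + 212 = 472 → 472 − 360 = 112°
−90° (square ↓): 112 − 90 = 22°
−47° (analog 47° ↓): 22 − 47 = -25 → -25 + 360 = 335°

335°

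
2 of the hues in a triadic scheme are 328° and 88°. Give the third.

A triad places three hues 120° apart.
The full set through 88° is {88°, 208°, 328°}.
Given {88°, 328°}, the missing hue is 208°.

208°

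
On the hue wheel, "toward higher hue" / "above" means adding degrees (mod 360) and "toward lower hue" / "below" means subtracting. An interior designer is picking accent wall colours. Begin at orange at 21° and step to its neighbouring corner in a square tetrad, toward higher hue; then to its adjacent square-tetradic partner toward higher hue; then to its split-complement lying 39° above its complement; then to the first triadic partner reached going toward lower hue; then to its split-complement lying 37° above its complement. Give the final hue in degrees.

+90° (square ↑): 21 + 90 = 111°
+90° (square ↑): 111 + 90 = 201°
+219° (split-comp 39° ↑): 201 + 219 = 420 → 420 − 360 = 60°
−120° (triadic ↓): 60 − 120 = -60 → -60 + 360 = 300°
+217° (split-comp 37° ↑): 300 + 217 = 517 → 517 − 360 = 157°

157°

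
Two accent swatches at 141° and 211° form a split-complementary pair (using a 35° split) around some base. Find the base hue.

The accents sit 35° either side of the complement, so the complement is their short-arc midpoint on the wheel.
Short-arc midpoint of 141° and 211°: 176°.
Base is 180° from the complement: 176 − 180 = -4 → -4 + 360 = 356°

356°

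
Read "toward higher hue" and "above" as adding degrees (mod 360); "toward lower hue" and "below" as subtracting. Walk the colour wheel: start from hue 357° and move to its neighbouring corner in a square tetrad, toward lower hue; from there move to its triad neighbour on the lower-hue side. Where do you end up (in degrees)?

147°

−90° (square ↓): 357 − 90 = 267°
−120° (triadic ↓): 267 − 120 = 147°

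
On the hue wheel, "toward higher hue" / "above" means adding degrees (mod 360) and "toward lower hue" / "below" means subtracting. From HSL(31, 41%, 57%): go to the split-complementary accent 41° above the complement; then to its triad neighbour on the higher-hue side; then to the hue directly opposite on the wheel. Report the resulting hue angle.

split-comp 41° ↑ +221°: 31 + 221 = 252°
triadic ↑ +120°: 252 + 120 = 372 → 372 − 360 = 12°
complement +180°: 12 + 180 = 192°

192°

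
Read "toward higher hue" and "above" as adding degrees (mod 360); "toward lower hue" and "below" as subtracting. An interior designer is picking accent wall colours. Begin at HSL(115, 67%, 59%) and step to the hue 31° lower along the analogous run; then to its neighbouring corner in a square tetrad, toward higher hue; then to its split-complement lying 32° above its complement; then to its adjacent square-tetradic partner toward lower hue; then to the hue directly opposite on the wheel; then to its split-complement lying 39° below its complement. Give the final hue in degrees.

115 − 31 = 84°   (analog 31° ↓)
84 + 90 = 174°   (square ↑)
174 + 212 = 386 → 386 − 360 = 26°   (split-comp 32° ↑)
26 − 90 = -64 → -64 + 360 = 296°   (square ↓)
296 + 180 = 476 → 476 − 360 = 116°   (complement)
116 + 141 = 257°   (split-comp 39° ↓)

257°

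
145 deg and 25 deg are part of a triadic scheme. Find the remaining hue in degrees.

A triad places three hues 120° apart.
The full set through 25° is {25°, 145°, 265°}.
Given {25°, 145°}, the missing hue is 265°.

265°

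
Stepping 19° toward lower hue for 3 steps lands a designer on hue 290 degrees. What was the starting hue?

347°

3 steps of 19° (toward lower hue) give a net shift of −57°.
Start = end − shift: 290 + 57 = 347°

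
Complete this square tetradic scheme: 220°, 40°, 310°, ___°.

130°

A square tetradic scheme places four hues every 90°.
The full set through 40° is {40°, 130°, 220°, 310°}.
Given {40°, 220°, 310°}, the missing hue is 130°.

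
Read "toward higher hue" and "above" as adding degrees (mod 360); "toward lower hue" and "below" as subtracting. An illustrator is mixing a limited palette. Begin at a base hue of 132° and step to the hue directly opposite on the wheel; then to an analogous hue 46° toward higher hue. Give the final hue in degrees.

358°

132 + 180 = 312°   (complement)
312 + 46 = 358°   (analog 46° ↑)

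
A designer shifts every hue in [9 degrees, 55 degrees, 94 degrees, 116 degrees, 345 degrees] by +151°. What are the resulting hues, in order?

9 + 151 = 160°
55 + 151 = 206°
94 + 151 = 245°
116 + 151 = 267°
345 + 151 = 496 → 496 − 360 = 136°

160°, 206°, 245°, 267°, 136°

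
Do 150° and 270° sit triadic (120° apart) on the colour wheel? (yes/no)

yes

Angular distance: |150 − 270| = 120 = 120°.
Triadic (120° apart) requires 120°.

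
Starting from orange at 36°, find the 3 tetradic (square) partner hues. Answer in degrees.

A square tetradic scheme places four hues every 90°.
36 + 90 = 126°
36 + 180 = 216°
36 + 270 = 306°

126°, 216° and 306°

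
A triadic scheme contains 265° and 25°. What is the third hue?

145°

A triad spaces three hues 120° apart.
The full set is {25°, 145°, 265°}.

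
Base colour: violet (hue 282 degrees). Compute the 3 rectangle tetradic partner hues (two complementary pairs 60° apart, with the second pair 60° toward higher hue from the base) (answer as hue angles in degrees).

342°, 102°, 162°

282 + 60 = 342°
282 + 180 = 462 → 462 − 360 = 102°
282 + 240 = 522 → 522 − 360 = 162°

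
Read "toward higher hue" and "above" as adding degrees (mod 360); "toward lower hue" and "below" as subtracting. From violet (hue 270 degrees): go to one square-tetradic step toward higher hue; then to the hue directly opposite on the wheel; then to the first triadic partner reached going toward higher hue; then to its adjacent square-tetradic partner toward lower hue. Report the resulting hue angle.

210°

270 + 90 = 360 → 360 − 360 = 0°   (square ↑)
0 + 180 = 180°   (complement)
180 + 120 = 300°   (triadic ↑)
300 − 90 = 210°   (square ↓)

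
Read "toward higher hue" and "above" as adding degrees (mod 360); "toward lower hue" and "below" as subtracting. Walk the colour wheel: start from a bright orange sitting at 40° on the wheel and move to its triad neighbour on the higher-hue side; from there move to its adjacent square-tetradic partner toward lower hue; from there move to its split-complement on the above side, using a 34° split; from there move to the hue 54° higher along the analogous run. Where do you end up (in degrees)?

338°

+120° (triadic ↑): 40 + 120 = 160°
−90° (square ↓): 160 − 90 = 70°
+214° (split-comp 34° ↑): 70 + 214 = 284°
+54° (analog 54° ↑): 284 + 54 = 338°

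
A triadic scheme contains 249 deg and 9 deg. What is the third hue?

129°

A triad spaces three hues 120° apart.
The full set is {9°, 129°, 249°}.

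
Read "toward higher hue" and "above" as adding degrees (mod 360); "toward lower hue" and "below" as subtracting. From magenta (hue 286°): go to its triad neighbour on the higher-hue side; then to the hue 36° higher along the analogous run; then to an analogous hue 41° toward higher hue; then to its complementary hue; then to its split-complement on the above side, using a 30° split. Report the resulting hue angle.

triadic ↑ +120°: 286 + 120 = 406 → 406 − 360 = 46°
analog 36° ↑ +36°: 46 + 36 = 82°
analog 41° ↑ +41°: 82 + 41 = 123°
complement +180°: 123 + 180 = 303°
split-comp 30° ↑ +210°: 303 + 210 = 513 → 513 − 360 = 153°

153°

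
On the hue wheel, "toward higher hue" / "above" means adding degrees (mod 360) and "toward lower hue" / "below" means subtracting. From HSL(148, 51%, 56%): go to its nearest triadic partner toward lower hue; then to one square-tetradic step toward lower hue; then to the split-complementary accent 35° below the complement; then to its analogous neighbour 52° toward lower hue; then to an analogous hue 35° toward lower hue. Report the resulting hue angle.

356°

−120° (triadic ↓): 148 − 120 = 28°
−90° (square ↓): 28 − 90 = -62 → -62 + 360 = 298°
+145° (split-comp 35° ↓): 298 + 145 = 443 → 443 − 360 = 83°
−52° (analog 52° ↓): 83 − 52 = 31°
−35° (analog 35° ↓): 31 − 35 = -4 → -4 + 360 = 356°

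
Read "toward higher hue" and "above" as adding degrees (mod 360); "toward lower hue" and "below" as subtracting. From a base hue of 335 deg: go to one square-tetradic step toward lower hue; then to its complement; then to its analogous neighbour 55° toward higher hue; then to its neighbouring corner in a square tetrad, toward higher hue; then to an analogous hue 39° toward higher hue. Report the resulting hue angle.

249°

square ↓ −90°: 335 − 90 = 245°
complement +180°: 245 + 180 = 425 → 425 − 360 = 65°
analog 55° ↑ +55°: 65 + 55 = 120°
square ↑ +90°: 120 + 90 = 210°
analog 39° ↑ +39°: 210 + 39 = 249°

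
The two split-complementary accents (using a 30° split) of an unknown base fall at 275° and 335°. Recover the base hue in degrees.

125°

The accents sit 30° either side of the complement, so the complement is their short-arc midpoint on the wheel.
Short-arc midpoint of 275° and 335°: 305°.
Base is 180° from the complement: 305 − 180 = 125°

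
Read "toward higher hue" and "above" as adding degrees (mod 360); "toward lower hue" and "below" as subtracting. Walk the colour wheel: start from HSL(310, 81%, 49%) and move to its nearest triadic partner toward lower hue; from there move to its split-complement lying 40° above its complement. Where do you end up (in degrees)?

310 − 120 = 190°   (triadic ↓)
190 + 220 = 410 → 410 − 360 = 50°   (split-comp 40° ↑)

50°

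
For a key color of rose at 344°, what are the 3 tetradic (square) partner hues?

74°, 164°, and 254°

A square tetradic scheme places four hues every 90°.
344 + 90 = 434 → 434 − 360 = 74°
344 + 180 = 524 → 524 − 360 = 164°
344 + 270 = 614 → 614 − 360 = 254°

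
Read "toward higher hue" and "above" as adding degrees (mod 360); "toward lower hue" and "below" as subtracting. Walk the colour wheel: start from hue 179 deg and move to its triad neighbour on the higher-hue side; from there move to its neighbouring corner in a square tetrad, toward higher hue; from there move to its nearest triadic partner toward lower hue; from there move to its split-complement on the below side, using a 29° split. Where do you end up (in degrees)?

60°

+120° (triadic ↑): 179 + 120 = 299°
+90° (square ↑): 299 + 90 = 389 → 389 − 360 = 29°
−120° (triadic ↓): 29 − 120 = -91 → -91 + 360 = 269°
+151° (split-comp 29° ↓): 269 + 151 = 420 → 420 − 360 = 60°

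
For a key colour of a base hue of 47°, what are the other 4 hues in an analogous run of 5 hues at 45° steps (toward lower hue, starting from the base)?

2°, 317°, 272°, and 227°

Analogous hues sit every 45° along the wheel.
47 − 45 = 2°
47 − 90 = -43 → -43 + 360 = 317°
47 − 135 = -88 → -88 + 360 = 272°
47 − 180 = -133 → -133 + 360 = 227°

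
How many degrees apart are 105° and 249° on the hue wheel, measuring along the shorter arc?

|105 − 249| = 144.
144 ≤ 180, so the shorter arc is 144°.

144°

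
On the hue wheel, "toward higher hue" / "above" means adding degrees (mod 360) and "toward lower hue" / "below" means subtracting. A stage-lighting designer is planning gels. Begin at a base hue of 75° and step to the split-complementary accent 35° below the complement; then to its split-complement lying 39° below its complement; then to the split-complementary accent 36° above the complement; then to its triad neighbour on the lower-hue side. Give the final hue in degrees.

75 + 145 = 220°   (split-comp 35° ↓)
220 + 141 = 361 → 361 − 360 = 1°   (split-comp 39° ↓)
1 + 216 = 217°   (split-comp 36° ↑)
217 − 120 = 97°   (triadic ↓)

97°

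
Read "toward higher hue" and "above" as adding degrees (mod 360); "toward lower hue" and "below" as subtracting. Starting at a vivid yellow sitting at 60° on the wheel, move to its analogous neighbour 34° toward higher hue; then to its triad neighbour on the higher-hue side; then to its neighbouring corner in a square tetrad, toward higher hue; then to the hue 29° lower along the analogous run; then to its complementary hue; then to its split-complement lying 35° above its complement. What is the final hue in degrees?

310°

analog 34° ↑ +34°: 60 + 34 = 94°
triadic ↑ +120°: 94 + 120 = 214°
square ↑ +90°: 214 + 90 = 304°
analog 29° ↓ −29°: 304 − 29 = 275°
complement +180°: 275 + 180 = 455 → 455 − 360 = 95°
split-comp 35° ↑ +215°: 95 + 215 = 310°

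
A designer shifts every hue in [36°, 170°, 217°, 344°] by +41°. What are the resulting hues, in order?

77°, 211°, 258°, 25°

36 + 41 = 77°
170 + 41 = 211°
217 + 41 = 258°
344 + 41 = 385 → 385 − 360 = 25°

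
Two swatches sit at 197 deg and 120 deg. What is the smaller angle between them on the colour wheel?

77°

|197 − 120| = 77.
77 ≤ 180, so the shorter arc is 77°.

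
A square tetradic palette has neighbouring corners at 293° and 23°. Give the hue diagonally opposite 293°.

A square tetradic scheme places four hues 90° apart; opposite corners are 180° apart.
293 + 180 = 473 → 473 − 360 = 113°

113°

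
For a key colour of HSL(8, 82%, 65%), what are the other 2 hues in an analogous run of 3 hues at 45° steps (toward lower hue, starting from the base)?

323° and 278°

Analogous hues sit every 45° along the wheel.
8 − 45 = -37 → -37 + 360 = 323°
8 − 90 = -82 → -82 + 360 = 278°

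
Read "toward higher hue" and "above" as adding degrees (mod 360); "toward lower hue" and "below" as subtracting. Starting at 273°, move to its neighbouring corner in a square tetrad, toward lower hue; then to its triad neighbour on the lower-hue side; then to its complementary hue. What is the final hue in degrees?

243°

273 − 90 = 183°   (square ↓)
183 − 120 = 63°   (triadic ↓)
63 + 180 = 243°   (complement)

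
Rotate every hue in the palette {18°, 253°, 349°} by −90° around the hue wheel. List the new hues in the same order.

18 − 90 = -72 → -72 + 360 = 288°
253 − 90 = 163°
349 − 90 = 259°

288°, 163°, 259°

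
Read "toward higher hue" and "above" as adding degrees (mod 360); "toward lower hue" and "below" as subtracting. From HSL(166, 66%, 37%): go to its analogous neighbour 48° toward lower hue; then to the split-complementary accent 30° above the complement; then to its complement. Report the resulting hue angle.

analog 48° ↓ −48°: 166 − 48 = 118°
split-comp 30° ↑ +210°: 118 + 210 = 328°
complement +180°: 328 + 180 = 508 → 508 − 360 = 148°

148°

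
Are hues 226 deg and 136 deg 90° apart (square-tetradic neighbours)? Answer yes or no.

yes

Angular distance: |226 − 136| = 90 = 90°.
90° apart (square-tetradic neighbours) requires 90°.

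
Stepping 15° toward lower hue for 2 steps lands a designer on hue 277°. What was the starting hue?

2 steps of 15° (toward lower hue) give a net shift of −30°.
Start = end − shift: 277 + 30 = 307°

307°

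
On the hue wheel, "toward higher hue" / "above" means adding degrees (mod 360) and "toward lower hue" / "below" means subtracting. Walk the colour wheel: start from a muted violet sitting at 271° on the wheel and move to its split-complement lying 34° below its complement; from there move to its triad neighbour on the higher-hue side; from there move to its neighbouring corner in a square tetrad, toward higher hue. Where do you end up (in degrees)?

+146° (split-comp 34° ↓): 271 + 146 = 417 → 417 − 360 = 57°
+120° (triadic ↑): 57 + 120 = 177°
+90° (square ↑): 177 + 90 = 267°

267°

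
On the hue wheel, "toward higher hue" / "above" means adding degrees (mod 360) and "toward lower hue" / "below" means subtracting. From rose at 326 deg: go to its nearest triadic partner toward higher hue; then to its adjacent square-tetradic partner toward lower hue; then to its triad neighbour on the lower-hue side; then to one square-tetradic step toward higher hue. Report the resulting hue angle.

326°

+120° (triadic ↑): 326 + 120 = 446 → 446 − 360 = 86°
−90° (square ↓): 86 − 90 = -4 → -4 + 360 = 356°
−120° (triadic ↓): 356 − 120 = 236°
+90° (square ↑): 236 + 90 = 326°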